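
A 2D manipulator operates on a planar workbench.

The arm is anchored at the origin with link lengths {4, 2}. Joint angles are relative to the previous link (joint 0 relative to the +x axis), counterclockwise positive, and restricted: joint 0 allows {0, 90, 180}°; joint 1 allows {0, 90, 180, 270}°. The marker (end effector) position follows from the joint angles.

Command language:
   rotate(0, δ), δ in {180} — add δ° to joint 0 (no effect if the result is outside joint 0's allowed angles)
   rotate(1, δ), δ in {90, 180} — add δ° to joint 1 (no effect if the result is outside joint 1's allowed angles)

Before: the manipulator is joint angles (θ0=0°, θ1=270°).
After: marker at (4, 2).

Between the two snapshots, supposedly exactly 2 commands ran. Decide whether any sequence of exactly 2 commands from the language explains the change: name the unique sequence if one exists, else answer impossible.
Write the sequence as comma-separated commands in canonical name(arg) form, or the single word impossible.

rotate(1, 90), rotate(1, 90)

from: joint angles (θ0=0°, θ1=270°)
t=1 rotate(1, 90) ⇒ joint angles (θ0=0°, θ1=0°)
t=2 rotate(1, 90) ⇒ joint angles (θ0=0°, θ1=90°)
all 9 alternatives checked — unique.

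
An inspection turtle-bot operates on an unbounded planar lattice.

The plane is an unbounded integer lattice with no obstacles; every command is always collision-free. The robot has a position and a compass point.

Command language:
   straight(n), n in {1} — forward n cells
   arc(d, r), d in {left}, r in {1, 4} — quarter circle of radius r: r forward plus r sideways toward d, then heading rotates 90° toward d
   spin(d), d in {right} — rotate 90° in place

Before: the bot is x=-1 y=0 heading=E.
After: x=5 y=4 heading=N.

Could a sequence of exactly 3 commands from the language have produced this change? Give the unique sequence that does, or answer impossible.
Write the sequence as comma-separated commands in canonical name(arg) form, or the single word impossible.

key: running arc(left, 4) before straight(1) would end elsewhere — order is forced
start: x=-1 y=0 heading=E
[1] after straight(1): x=0 y=0 heading=E
[2] after straight(1): x=1 y=0 heading=E
[3] after arc(left, 4): x=5 y=4 heading=N
all 64 alternatives checked — unique.

straight(1), straight(1), arc(left, 4)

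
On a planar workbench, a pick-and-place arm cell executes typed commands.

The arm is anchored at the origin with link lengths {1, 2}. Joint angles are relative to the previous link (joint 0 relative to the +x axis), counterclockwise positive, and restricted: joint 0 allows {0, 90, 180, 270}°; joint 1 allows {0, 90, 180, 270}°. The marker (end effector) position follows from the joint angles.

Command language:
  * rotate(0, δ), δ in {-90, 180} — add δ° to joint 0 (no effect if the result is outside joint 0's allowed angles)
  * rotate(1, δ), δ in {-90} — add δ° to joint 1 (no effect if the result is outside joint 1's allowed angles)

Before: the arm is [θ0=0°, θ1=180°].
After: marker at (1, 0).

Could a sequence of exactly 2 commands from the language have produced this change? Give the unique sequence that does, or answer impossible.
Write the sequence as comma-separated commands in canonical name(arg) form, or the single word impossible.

t0: [θ0=0°, θ1=180°]
[1] after rotate(0, -90): [θ0=270°, θ1=180°]
[2] after rotate(0, -90): [θ0=180°, θ1=180°]
all 9 alternatives checked — unique.

rotate(0, -90), rotate(0, -90)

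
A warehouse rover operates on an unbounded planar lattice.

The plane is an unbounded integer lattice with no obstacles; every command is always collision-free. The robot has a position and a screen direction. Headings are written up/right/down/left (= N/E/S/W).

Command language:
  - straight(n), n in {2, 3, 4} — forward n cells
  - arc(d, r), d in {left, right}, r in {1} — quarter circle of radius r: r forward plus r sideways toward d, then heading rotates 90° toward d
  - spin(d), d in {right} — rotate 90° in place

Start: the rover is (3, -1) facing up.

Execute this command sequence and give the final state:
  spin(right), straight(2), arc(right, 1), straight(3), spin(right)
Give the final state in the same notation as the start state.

initial: (3, -1) facing up
1. spin(right) → (3, -1) facing right
2. straight(2) → (5, -1) facing right
3. arc(right, 1) → (6, -2) facing down
4. straight(3) → (6, -5) facing down
5. spin(right) → (6, -5) facing left

(6, -5) facing left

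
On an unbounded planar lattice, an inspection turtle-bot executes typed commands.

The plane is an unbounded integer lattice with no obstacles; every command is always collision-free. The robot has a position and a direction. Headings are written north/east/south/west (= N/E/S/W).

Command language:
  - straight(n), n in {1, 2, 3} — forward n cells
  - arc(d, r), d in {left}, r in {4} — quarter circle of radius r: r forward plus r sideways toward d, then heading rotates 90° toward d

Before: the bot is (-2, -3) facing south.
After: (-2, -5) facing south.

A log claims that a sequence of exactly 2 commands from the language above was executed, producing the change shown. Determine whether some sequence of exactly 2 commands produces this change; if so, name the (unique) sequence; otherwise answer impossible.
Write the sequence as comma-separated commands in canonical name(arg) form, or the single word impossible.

straight(1), straight(1)

key: still facing S at the end — nothing in the sequence rotates
from: (-2, -3) facing south
step 1 (straight(1)): (-2, -4) facing south
step 2 (straight(1)): (-2, -5) facing south
no rival 2-sequence matches.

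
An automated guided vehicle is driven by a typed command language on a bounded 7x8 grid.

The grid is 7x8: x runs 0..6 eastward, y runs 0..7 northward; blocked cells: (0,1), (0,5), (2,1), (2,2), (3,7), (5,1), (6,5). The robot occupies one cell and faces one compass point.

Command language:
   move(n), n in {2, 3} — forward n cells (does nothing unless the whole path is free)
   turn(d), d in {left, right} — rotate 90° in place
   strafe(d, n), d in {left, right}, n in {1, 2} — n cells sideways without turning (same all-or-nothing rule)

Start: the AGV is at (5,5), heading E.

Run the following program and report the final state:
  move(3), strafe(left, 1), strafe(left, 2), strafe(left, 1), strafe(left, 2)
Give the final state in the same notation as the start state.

at (5,7), heading E

begin: at (5,5), heading E
[1] after move(3): at (5,5), heading E
[2] after strafe(left, 1): at (5,6), heading E
[3] after strafe(left, 2): at (5,6), heading E
[4] after strafe(left, 1): at (5,7), heading E
[5] after strafe(left, 2): at (5,7), heading E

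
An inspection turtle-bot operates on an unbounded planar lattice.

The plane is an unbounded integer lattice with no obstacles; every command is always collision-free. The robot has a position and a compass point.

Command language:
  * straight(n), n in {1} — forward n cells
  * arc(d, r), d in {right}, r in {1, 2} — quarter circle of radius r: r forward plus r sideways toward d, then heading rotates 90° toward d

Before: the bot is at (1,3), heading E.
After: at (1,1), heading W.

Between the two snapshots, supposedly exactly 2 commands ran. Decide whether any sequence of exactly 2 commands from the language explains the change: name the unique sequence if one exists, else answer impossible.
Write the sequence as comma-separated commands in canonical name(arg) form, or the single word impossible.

arc(right, 1), arc(right, 1)

key: position moved to (1,1) AND the heading swung to W — translation plus rotation needed
begin: at (1,3), heading E
1. arc(right, 1) → at (2,2), heading S
2. arc(right, 1) → at (1,1), heading W
no rival 2-sequence matches.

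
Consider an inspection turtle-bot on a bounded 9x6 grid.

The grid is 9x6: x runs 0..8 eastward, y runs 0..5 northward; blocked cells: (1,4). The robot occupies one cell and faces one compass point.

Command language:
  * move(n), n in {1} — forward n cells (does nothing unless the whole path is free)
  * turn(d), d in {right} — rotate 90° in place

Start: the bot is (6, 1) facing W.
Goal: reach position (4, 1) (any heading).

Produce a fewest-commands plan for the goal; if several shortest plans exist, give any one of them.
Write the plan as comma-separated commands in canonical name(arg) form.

from: (6, 1) facing W
step 1 (move(1)): (5, 1) facing W
step 2 (move(1)): (4, 1) facing W
no 1-step plan works, so 2 is optimal.

move(1), move(1)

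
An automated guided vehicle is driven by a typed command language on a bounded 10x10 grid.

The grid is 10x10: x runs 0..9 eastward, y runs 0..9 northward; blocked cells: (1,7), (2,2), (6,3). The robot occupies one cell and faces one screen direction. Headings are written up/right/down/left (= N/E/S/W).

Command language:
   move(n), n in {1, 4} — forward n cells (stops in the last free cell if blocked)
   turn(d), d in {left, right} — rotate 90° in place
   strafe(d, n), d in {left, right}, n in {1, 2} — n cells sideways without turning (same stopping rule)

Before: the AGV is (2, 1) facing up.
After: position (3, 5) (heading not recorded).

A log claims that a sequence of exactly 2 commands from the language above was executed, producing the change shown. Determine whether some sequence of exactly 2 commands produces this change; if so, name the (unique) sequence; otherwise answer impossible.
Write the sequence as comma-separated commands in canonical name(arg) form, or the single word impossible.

strafe(right, 1), move(4)

key: running move(4) before strafe(right, 1) would end elsewhere — order is forced
t0: (2, 1) facing up
t=1 strafe(right, 1) ⇒ (3, 1) facing up
t=2 move(4) ⇒ (3, 5) facing up
uniquely the one of 64 2-step routes that fits.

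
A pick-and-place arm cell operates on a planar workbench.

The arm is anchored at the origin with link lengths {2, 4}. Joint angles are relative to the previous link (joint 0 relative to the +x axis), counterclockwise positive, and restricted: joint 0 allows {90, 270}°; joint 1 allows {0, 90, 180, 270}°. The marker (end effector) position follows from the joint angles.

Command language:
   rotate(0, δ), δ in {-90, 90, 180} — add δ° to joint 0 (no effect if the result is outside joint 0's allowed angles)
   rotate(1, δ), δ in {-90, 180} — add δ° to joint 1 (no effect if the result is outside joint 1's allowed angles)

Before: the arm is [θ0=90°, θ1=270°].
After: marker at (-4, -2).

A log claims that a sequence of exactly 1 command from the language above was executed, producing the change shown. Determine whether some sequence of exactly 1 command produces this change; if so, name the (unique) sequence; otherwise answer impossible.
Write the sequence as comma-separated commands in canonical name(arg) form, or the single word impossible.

from: [θ0=90°, θ1=270°]
step 1 (rotate(0, 180)): [θ0=270°, θ1=270°]
no rival 1-sequence matches.

rotate(0, 180)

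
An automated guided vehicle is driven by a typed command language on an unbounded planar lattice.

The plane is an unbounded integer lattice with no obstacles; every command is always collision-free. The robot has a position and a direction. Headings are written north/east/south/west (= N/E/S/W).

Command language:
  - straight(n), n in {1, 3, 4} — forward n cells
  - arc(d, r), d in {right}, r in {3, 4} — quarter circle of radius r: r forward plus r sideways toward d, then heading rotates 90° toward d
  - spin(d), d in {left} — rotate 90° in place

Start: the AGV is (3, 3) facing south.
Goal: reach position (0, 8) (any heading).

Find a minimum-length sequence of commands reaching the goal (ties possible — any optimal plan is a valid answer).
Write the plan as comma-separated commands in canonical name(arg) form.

begin: (3, 3) facing south
[1] after arc(right, 3): (0, 0) facing west
[2] after arc(right, 4): (-4, 4) facing north
[3] after arc(right, 4): (0, 8) facing east
shorter routes all fall short; 3 is best.

arc(right, 3), arc(right, 4), arc(right, 4)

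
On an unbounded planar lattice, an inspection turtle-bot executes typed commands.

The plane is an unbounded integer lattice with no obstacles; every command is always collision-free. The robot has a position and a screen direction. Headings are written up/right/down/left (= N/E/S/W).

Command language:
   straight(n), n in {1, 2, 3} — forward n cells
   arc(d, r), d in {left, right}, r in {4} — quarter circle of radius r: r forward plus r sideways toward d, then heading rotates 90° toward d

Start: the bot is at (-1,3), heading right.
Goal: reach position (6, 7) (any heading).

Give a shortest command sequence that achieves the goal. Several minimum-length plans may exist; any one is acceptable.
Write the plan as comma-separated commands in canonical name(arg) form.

begin: at (-1,3), heading right
[1] after straight(3): at (2,3), heading right
[2] after arc(left, 4): at (6,7), heading up
shorter routes all fall short; 2 is best.

straight(3), arc(left, 4)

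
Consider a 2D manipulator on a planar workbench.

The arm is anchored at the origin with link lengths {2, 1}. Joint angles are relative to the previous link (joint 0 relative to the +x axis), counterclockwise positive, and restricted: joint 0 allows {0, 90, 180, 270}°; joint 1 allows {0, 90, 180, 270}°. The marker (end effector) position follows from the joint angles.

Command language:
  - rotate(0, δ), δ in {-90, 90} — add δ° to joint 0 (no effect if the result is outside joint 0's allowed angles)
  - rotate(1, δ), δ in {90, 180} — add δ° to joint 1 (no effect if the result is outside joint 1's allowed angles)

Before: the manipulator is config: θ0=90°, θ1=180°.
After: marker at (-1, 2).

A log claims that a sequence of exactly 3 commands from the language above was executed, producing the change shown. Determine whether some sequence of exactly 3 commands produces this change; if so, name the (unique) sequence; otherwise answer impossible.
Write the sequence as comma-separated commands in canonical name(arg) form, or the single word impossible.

begin: config: θ0=90°, θ1=180°
[1] after rotate(1, 90): config: θ0=90°, θ1=270°
[2] after rotate(1, 90): config: θ0=90°, θ1=0°
[3] after rotate(1, 90): config: θ0=90°, θ1=90°
no other 3-command option fits: unique.

rotate(1, 90), rotate(1, 90), rotate(1, 90)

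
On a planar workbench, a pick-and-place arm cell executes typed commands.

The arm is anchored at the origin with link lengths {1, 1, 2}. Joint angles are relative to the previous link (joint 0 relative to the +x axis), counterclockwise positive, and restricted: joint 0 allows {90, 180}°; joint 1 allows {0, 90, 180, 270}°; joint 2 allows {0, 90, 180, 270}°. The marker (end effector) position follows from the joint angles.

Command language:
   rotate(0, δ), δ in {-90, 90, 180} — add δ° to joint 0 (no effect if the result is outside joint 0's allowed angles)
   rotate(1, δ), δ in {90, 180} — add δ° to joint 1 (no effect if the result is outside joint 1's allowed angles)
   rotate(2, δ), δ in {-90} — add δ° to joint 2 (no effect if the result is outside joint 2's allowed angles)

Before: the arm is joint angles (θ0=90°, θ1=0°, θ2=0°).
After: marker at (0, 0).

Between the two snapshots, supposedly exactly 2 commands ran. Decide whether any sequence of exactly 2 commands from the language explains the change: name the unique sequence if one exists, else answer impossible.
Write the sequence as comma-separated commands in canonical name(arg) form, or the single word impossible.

rotate(2, -90), rotate(2, -90)

from: joint angles (θ0=90°, θ1=0°, θ2=0°)
t=1 rotate(2, -90) ⇒ joint angles (θ0=90°, θ1=0°, θ2=270°)
t=2 rotate(2, -90) ⇒ joint angles (θ0=90°, θ1=0°, θ2=180°)
no other 2-command option fits: unique.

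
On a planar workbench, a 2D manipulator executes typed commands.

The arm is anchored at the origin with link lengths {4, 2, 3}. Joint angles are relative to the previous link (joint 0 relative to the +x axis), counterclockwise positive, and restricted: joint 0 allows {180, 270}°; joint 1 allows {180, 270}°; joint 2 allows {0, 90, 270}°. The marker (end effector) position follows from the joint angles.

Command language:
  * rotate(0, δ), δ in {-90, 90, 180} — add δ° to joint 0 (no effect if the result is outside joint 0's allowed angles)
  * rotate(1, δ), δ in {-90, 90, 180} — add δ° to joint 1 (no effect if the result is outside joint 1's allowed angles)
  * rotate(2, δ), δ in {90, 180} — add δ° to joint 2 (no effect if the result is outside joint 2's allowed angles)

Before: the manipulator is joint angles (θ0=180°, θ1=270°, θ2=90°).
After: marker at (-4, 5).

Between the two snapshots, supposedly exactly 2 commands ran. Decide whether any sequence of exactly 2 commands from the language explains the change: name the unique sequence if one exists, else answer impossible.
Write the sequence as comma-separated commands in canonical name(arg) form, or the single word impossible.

rotate(2, 180), rotate(2, 90)

key: order matters: swapping rotate(2, 180) and rotate(2, 90) lands elsewhere
start: joint angles (θ0=180°, θ1=270°, θ2=90°)
[1] after rotate(2, 180): joint angles (θ0=180°, θ1=270°, θ2=270°)
[2] after rotate(2, 90): joint angles (θ0=180°, θ1=270°, θ2=0°)
all 64 alternatives checked — unique.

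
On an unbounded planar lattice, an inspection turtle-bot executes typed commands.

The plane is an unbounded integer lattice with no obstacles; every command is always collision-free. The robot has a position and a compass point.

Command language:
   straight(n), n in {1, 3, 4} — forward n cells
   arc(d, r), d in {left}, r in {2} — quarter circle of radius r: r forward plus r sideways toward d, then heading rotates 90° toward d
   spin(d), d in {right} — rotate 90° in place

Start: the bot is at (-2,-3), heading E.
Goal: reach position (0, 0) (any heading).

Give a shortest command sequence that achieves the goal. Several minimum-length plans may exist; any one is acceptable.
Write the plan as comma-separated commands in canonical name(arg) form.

arc(left, 2), straight(1)

initial: at (-2,-3), heading E
1. arc(left, 2) → at (0,-1), heading N
2. straight(1) → at (0,0), heading N
no 1-step plan works, so 2 is optimal.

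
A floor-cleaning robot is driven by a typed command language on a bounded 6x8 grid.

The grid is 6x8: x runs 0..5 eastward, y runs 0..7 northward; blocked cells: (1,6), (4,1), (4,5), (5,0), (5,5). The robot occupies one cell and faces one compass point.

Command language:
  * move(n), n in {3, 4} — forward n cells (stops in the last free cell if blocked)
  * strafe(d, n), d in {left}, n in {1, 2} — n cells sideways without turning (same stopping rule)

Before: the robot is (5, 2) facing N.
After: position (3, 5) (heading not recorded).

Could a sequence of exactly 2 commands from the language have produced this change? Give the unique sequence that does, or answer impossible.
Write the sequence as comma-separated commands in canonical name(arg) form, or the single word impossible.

key: order matters: swapping strafe(left, 2) and move(3) lands elsewhere
t0: (5, 2) facing N
1. strafe(left, 2) → (3, 2) facing N
2. move(3) → (3, 5) facing N
uniquely the one of 16 2-step routes that fits.

strafe(left, 2), move(3)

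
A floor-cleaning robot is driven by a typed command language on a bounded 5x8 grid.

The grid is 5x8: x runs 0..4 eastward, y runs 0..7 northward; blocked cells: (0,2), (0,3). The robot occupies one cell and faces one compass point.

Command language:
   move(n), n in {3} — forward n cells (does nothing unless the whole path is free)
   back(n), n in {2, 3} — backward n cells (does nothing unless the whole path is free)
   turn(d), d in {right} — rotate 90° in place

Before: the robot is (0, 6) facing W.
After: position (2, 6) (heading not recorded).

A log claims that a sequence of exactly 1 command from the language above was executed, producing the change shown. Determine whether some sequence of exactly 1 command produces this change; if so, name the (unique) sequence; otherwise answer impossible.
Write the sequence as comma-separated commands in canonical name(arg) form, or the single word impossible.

t0: (0, 6) facing W
1. back(2) → (2, 6) facing W
uniquely the one of 4 1-step routes that fits.

back(2)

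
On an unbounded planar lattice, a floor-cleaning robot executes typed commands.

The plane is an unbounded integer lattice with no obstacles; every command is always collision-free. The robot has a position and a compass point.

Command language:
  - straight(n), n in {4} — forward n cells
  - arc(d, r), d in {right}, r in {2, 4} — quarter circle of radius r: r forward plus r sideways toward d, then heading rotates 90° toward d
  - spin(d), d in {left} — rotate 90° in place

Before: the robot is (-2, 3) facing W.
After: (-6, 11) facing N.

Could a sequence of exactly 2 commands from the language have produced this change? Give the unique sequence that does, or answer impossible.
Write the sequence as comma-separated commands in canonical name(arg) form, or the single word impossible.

arc(right, 4), straight(4)

key: running straight(4) before arc(right, 4) would end elsewhere — order is forced
initial: (-2, 3) facing W
1. arc(right, 4) → (-6, 7) facing N
2. straight(4) → (-6, 11) facing N
no other 2-command option fits: unique.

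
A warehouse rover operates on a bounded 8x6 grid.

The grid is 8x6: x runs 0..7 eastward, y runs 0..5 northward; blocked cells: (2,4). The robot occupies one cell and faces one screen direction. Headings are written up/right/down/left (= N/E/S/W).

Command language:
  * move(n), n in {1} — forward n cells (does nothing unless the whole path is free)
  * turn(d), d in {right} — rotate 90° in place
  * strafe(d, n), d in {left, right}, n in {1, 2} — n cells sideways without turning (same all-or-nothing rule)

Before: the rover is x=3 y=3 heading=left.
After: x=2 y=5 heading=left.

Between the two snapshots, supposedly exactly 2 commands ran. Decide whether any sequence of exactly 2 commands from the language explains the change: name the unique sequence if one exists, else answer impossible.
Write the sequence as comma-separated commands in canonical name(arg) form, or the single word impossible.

key: still facing W at the end — nothing in the sequence rotates
t0: x=3 y=3 heading=left
[1] after strafe(right, 2): x=3 y=5 heading=left
[2] after move(1): x=2 y=5 heading=left
uniquely the one of 36 2-step routes that fits.

strafe(right, 2), move(1)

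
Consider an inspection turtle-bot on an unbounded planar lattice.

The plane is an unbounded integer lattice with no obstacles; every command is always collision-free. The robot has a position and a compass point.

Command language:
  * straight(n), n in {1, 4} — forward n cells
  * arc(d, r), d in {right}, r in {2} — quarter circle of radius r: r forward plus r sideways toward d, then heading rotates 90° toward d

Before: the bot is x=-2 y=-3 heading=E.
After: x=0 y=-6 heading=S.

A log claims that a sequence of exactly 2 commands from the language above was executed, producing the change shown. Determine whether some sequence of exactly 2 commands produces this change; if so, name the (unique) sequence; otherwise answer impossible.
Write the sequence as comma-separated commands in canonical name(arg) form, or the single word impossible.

arc(right, 2), straight(1)

key: order matters: swapping arc(right, 2) and straight(1) lands elsewhere
begin: x=-2 y=-3 heading=E
1. arc(right, 2) → x=0 y=-5 heading=S
2. straight(1) → x=0 y=-6 heading=S
all 9 alternatives checked — unique.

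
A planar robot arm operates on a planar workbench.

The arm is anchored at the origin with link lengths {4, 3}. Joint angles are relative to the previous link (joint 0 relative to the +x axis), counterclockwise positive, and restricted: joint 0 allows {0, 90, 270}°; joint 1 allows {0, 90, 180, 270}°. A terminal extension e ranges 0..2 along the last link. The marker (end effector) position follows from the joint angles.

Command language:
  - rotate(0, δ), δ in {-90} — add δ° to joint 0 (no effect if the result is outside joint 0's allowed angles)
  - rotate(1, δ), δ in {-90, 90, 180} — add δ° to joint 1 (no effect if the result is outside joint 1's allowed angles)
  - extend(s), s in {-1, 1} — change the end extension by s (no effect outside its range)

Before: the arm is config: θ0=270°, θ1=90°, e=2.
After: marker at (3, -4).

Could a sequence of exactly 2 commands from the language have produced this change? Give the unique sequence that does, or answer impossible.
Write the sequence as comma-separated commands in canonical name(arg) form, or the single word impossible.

initial: config: θ0=270°, θ1=90°, e=2
[1] after extend(-1): config: θ0=270°, θ1=90°, e=1
[2] after extend(-1): config: θ0=270°, θ1=90°, e=0
no rival 2-sequence matches.

extend(-1), extend(-1)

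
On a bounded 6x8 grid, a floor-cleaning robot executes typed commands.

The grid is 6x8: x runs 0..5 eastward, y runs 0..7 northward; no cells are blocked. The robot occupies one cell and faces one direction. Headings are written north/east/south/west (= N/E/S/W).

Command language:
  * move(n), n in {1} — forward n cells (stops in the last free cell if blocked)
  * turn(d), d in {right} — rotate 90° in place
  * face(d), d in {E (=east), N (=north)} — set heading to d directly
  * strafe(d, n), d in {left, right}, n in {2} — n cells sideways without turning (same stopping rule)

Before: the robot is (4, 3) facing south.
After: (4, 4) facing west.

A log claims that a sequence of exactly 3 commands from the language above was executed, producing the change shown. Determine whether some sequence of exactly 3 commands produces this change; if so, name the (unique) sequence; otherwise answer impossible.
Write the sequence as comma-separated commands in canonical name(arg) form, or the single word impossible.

move(1), turn(right), strafe(right, 2)

key: order matters: swapping move(1) and strafe(right, 2) lands elsewhere
initial: (4, 3) facing south
[1] after move(1): (4, 2) facing south
[2] after turn(right): (4, 2) facing west
[3] after strafe(right, 2): (4, 4) facing west
uniquely the one of 216 3-step routes that fits.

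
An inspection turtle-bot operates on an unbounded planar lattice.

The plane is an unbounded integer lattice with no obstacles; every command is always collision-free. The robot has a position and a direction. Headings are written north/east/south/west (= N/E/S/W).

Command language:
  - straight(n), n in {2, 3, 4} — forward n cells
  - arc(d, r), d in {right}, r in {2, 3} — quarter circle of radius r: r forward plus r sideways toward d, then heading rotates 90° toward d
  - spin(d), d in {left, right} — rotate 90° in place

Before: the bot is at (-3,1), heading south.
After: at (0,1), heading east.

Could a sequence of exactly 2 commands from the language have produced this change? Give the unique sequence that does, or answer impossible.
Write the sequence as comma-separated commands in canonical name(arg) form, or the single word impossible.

spin(left), straight(3)

key: running straight(3) before spin(left) would end elsewhere — order is forced
from: at (-3,1), heading south
1. spin(left) → at (-3,1), heading east
2. straight(3) → at (0,1), heading east
all 49 alternatives checked — unique.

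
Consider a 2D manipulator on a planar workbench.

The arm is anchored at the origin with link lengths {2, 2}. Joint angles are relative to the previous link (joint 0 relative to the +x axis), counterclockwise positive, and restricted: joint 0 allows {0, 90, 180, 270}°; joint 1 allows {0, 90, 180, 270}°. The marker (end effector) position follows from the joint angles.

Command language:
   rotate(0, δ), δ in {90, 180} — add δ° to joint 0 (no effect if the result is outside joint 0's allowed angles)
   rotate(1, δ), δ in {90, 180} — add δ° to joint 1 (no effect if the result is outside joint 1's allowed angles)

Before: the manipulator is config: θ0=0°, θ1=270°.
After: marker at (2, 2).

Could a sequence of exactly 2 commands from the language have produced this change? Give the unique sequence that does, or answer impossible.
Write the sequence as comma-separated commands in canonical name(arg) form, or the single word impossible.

t0: config: θ0=0°, θ1=270°
1. rotate(1, 90) → config: θ0=0°, θ1=0°
2. rotate(1, 90) → config: θ0=0°, θ1=90°
no other 2-command option fits: unique.

rotate(1, 90), rotate(1, 90)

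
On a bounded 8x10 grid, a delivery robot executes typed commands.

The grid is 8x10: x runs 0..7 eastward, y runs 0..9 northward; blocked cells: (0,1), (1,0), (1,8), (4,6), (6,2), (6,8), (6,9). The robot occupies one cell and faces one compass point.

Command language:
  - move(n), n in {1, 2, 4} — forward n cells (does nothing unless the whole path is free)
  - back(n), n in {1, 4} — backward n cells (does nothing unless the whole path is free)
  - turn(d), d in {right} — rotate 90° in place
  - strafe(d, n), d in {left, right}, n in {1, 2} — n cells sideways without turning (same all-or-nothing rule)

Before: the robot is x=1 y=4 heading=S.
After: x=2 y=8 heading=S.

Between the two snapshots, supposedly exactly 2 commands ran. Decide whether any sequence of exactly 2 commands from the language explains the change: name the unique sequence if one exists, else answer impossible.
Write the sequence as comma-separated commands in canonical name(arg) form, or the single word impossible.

strafe(left, 1), back(4)

key: heading stays S — no command in the sequence turns
t0: x=1 y=4 heading=S
t=1 strafe(left, 1) ⇒ x=2 y=4 heading=S
t=2 back(4) ⇒ x=2 y=8 heading=S
no rival 2-sequence matches.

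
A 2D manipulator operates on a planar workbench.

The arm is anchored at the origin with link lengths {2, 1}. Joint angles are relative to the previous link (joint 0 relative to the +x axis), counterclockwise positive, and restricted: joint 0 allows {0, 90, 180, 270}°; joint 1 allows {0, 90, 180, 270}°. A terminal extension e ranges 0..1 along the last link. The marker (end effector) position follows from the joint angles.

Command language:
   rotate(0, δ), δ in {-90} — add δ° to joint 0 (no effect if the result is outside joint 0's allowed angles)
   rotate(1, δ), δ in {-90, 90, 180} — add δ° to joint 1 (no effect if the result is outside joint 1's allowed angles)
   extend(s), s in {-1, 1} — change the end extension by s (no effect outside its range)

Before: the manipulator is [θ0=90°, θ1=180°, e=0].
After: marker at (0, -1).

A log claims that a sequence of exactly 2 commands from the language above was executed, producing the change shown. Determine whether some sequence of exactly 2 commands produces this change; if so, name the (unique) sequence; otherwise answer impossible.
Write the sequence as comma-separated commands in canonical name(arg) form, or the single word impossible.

t0: [θ0=90°, θ1=180°, e=0]
1. rotate(0, -90) → [θ0=0°, θ1=180°, e=0]
2. rotate(0, -90) → [θ0=270°, θ1=180°, e=0]
no other 2-command option fits: unique.

rotate(0, -90), rotate(0, -90)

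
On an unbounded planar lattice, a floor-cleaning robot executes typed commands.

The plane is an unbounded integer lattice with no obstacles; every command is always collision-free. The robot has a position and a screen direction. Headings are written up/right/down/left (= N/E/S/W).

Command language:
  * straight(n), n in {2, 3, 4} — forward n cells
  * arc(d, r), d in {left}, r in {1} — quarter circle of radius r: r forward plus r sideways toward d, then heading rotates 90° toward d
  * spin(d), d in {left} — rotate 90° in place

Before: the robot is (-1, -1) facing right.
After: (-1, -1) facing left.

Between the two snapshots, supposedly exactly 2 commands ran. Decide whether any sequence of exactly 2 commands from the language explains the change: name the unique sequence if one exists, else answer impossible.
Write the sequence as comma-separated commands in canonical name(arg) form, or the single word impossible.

key: (-1,-1) unmoved — no command in the sequence translates
from: (-1, -1) facing right
[1] after spin(left): (-1, -1) facing up
[2] after spin(left): (-1, -1) facing left
no rival 2-sequence matches.

spin(left), spin(left)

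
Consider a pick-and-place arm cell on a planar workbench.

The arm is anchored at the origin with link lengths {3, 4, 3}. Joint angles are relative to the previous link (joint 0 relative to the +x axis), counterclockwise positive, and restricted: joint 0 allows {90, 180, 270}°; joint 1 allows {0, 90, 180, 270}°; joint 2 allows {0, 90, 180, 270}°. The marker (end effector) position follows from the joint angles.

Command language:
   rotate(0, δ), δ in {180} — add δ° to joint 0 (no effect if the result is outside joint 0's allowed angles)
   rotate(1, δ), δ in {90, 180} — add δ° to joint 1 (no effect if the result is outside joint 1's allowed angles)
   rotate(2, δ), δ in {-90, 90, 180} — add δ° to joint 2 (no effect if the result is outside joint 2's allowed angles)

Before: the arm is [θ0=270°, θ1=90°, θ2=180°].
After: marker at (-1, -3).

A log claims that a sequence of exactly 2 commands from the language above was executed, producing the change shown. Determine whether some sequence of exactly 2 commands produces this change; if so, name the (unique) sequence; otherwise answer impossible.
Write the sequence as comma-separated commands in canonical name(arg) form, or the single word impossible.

rotate(1, 90), rotate(1, 90)

begin: [θ0=270°, θ1=90°, θ2=180°]
[1] after rotate(1, 90): [θ0=270°, θ1=180°, θ2=180°]
[2] after rotate(1, 90): [θ0=270°, θ1=270°, θ2=180°]
all 36 alternatives checked — unique.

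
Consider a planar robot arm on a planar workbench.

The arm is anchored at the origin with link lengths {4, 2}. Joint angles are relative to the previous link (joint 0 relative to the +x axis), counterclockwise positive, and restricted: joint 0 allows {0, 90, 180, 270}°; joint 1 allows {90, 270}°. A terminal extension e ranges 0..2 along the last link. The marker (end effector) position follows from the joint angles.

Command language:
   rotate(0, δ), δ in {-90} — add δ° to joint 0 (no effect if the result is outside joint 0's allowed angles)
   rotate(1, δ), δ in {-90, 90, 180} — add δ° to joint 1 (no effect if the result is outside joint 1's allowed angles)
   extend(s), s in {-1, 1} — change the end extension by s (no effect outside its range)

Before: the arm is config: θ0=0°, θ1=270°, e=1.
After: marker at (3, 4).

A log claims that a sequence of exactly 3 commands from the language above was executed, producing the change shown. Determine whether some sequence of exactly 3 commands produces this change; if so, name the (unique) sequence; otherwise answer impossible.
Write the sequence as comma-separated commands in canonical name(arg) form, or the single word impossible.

initial: config: θ0=0°, θ1=270°, e=1
step 1 (rotate(0, -90)): config: θ0=270°, θ1=270°, e=1
step 2 (rotate(0, -90)): config: θ0=180°, θ1=270°, e=1
step 3 (rotate(0, -90)): config: θ0=90°, θ1=270°, e=1
no other 3-command option fits: unique.

rotate(0, -90), rotate(0, -90), rotate(0, -90)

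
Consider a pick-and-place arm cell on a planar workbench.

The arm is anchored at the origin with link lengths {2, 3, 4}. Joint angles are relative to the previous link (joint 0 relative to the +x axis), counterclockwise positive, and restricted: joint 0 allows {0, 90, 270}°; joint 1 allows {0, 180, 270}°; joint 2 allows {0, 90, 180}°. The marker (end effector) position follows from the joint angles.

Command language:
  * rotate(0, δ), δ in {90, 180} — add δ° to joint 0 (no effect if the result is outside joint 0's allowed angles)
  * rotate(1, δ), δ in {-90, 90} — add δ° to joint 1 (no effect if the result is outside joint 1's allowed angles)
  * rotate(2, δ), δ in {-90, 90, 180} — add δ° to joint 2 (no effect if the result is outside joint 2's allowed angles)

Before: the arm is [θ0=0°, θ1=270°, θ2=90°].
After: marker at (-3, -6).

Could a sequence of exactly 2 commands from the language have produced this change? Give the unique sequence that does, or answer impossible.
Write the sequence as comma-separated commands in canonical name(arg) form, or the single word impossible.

key: order matters: swapping rotate(0, 90) and rotate(0, 180) lands elsewhere
from: [θ0=0°, θ1=270°, θ2=90°]
step 1 (rotate(0, 90)): [θ0=90°, θ1=270°, θ2=90°]
step 2 (rotate(0, 180)): [θ0=270°, θ1=270°, θ2=90°]
no rival 2-sequence matches.

rotate(0, 90), rotate(0, 180)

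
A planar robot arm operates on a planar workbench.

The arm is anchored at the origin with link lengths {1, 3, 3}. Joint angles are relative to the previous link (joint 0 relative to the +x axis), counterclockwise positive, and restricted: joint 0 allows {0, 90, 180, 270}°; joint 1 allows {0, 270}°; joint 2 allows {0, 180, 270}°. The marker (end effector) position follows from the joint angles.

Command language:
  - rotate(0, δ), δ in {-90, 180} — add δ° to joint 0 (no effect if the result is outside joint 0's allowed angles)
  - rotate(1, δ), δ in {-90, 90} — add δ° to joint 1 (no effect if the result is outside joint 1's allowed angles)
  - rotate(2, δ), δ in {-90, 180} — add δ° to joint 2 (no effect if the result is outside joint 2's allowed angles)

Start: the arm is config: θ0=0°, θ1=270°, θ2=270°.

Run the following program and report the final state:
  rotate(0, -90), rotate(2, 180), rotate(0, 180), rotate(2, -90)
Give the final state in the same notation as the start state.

config: θ0=90°, θ1=270°, θ2=180°

from: config: θ0=0°, θ1=270°, θ2=270°
1. rotate(0, -90) → config: θ0=270°, θ1=270°, θ2=270°
2. rotate(2, 180) → config: θ0=270°, θ1=270°, θ2=270°
3. rotate(0, 180) → config: θ0=90°, θ1=270°, θ2=270°
4. rotate(2, -90) → config: θ0=90°, θ1=270°, θ2=180°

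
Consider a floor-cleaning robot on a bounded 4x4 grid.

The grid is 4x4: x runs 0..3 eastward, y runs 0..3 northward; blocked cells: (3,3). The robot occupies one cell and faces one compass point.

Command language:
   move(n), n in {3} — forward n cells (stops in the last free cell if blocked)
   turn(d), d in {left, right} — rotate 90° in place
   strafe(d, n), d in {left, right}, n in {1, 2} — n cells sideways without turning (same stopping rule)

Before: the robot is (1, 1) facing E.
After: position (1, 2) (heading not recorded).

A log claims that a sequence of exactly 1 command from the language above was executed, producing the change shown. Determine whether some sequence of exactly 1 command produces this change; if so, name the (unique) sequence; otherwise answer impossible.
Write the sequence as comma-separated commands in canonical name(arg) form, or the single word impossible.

initial: (1, 1) facing E
step 1 (strafe(left, 1)): (1, 2) facing E
uniquely the one of 7 1-step routes that fits.

strafe(left, 1)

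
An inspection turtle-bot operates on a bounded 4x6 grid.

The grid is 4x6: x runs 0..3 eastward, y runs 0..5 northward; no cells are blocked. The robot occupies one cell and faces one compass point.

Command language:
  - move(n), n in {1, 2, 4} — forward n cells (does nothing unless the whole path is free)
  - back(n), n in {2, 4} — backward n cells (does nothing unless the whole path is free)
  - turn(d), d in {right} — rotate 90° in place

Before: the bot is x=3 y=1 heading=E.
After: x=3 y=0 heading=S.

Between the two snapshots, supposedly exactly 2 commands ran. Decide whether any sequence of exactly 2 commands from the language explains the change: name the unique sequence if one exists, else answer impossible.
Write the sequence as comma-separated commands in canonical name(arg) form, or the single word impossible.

key: order matters: swapping turn(right) and move(1) lands elsewhere
initial: x=3 y=1 heading=E
[1] after turn(right): x=3 y=1 heading=S
[2] after move(1): x=3 y=0 heading=S
no other 2-command option fits: unique.

turn(right), move(1)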